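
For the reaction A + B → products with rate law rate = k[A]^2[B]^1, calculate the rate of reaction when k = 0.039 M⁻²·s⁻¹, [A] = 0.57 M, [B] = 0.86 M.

0.0109 M/s

Step 1: The rate law is rate = k[A]^2[B]^1
Step 2: Substitute: rate = 0.039 × (0.57)^2 × (0.86)^1
Step 3: rate = 0.039 × 0.3249 × 0.86 = 0.0108971 M/s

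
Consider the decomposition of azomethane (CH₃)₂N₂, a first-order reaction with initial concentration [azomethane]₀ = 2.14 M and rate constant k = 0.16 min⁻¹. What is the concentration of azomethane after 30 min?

0.01761 M

Step 1: For a first-order reaction: [azomethane] = [azomethane]₀ × e^(-kt)
Step 2: [azomethane] = 2.14 × e^(-0.16 × 30)
Step 3: [azomethane] = 2.14 × e^(-4.8)
Step 4: [azomethane] = 2.14 × 0.00822975 = 0.01761 M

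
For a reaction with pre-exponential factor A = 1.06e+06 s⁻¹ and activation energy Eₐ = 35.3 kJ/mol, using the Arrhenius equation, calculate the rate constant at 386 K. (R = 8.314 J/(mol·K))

1.77e+01 s⁻¹

Step 1: Use the Arrhenius equation: k = A × exp(-Eₐ/RT)
Step 2: Convert Eₐ to J/mol: 35.3 kJ/mol = 35300 J/mol
Step 3: Calculate the exponent: -Eₐ/(RT) = -35300/(8.314 × 386) = -10.99961
Step 4: k = 1.06e+06 × exp(-10.99961)
Step 5: k = 1.06e+06 × 1.67082e-05 = 1.7711e+01 s⁻¹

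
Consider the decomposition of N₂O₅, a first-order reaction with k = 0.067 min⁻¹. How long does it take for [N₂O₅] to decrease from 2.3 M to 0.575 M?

20.69 min

Step 1: For first-order: t = ln([N₂O₅]₀/[N₂O₅])/k
Step 2: t = ln(2.3/0.575)/0.067
Step 3: t = ln(4)/0.067
Step 4: t = 1.386/0.067 = 20.69 min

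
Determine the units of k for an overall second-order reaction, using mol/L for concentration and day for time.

(mol/L)⁻¹·day⁻¹

Step 1: For overall order n, rate = k × (concentration)^n.
Step 2: Rate has units mol/L·day⁻¹; concentration term has units (mol/L)^2.
Step 3: k = rate / (concentration)^n, so units of k = (mol/L)^(1-2)·day⁻¹ = (mol/L)⁻¹·day⁻¹.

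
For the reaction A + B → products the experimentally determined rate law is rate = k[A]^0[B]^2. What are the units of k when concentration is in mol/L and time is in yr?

(mol/L)⁻¹·yr⁻¹

Step 1: Overall order = 0 + 2 = 2.
Step 2: rate has units mol/L·yr⁻¹; [A]^0[B]^2 has units (mol/L)^2.
Step 3: k = rate/([A]^0[B]^2), so units of k = (mol/L)^(1-2)·yr⁻¹ = (mol/L)⁻¹·yr⁻¹.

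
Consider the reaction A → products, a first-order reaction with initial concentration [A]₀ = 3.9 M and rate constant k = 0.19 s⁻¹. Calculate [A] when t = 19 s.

0.1055 M

Step 1: For a first-order reaction: [A] = [A]₀ × e^(-kt)
Step 2: [A] = 3.9 × e^(-0.19 × 19)
Step 3: [A] = 3.9 × e^(-3.61)
Step 4: [A] = 3.9 × 0.0270518 = 0.1055 M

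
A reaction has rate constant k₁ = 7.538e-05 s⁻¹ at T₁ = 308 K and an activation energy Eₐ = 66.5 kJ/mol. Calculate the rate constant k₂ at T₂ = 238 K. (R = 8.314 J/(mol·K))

3.632e-08 s⁻¹

Step 1: Use the two-temperature Arrhenius form: ln(k₂/k₁) = -Eₐ/R × (1/T₂ - 1/T₁)
Step 2: Convert Eₐ to J/mol: 66.5 kJ/mol = 66500 J/mol
Step 3: 1/T₂ - 1/T₁ = 1/238 - 1/308 = 9.549274e-04 K⁻¹
Step 4: ln(k₂/k₁) = -66500/8.314 × 9.549274e-04 = -7.63804
Step 5: k₂ = k₁ × exp(-7.63804) = 7.538e-05 × 4.81772e-04 = 3.632e-08 s⁻¹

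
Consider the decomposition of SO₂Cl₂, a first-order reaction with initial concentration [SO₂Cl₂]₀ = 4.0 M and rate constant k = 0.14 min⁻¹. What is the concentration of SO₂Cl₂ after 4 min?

2.285 M

Step 1: For a first-order reaction: [SO₂Cl₂] = [SO₂Cl₂]₀ × e^(-kt)
Step 2: [SO₂Cl₂] = 4.0 × e^(-0.14 × 4)
Step 3: [SO₂Cl₂] = 4.0 × e^(-0.56)
Step 4: [SO₂Cl₂] = 4.0 × 0.571209 = 2.285 M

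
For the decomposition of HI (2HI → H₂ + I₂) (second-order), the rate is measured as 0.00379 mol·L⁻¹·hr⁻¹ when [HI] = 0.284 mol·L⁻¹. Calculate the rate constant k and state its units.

0.04699 (mol·L⁻¹)⁻¹·hr⁻¹

Step 1: rate = k[HI]^2, so k = rate / [HI]^2.
Step 2: k = 0.00379 / (0.284)^2 = 0.00379 / 0.08066.
Step 3: k = 0.04699 (mol·L⁻¹)⁻¹·hr⁻¹.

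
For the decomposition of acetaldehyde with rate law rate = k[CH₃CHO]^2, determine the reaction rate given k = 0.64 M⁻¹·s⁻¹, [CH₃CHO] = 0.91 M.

0.53 M/s

Step 1: Identify the rate law: rate = k[CH₃CHO]^2
Step 2: Substitute values: rate = 0.64 × (0.91)^2
Step 3: Calculate: rate = 0.64 × 0.8281 = 0.529984 M/s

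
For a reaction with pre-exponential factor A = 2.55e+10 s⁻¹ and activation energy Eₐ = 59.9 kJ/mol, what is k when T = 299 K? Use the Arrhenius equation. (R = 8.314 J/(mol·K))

8.75e-01 s⁻¹

Step 1: Use the Arrhenius equation: k = A × exp(-Eₐ/RT)
Step 2: Convert Eₐ to J/mol: 59.9 kJ/mol = 59900 J/mol
Step 3: Calculate the exponent: -Eₐ/(RT) = -59900/(8.314 × 299) = -24.09604
Step 4: k = 2.55e+10 × exp(-24.09604)
Step 5: k = 2.55e+10 × 3.42944e-11 = 8.7451e-01 s⁻¹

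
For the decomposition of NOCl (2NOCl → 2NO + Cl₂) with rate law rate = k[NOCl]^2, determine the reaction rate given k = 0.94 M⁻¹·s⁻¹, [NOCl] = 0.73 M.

0.5009 M/s

Step 1: Identify the rate law: rate = k[NOCl]^2
Step 2: Substitute values: rate = 0.94 × (0.73)^2
Step 3: Calculate: rate = 0.94 × 0.5329 = 0.500926 M/s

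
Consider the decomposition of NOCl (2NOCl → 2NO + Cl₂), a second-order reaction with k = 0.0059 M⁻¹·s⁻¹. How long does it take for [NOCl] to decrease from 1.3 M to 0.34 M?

368.1 s

Step 1: For second-order: t = (1/[NOCl] - 1/[NOCl]₀)/k
Step 2: t = (1/0.34 - 1/1.3)/0.0059
Step 3: t = (2.941 - 0.7692)/0.0059
Step 4: t = 2.172/0.0059 = 368.1 s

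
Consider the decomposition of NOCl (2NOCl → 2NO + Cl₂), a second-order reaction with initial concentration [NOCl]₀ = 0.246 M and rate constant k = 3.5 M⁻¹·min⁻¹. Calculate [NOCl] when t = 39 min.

0.007114 M

Step 1: For a second-order reaction: 1/[NOCl] = 1/[NOCl]₀ + kt
Step 2: 1/[NOCl] = 1/0.246 + 3.5 × 39
Step 3: 1/[NOCl] = 4.065 + 136.5 = 140.6
Step 4: [NOCl] = 1/140.6 = 0.007114 M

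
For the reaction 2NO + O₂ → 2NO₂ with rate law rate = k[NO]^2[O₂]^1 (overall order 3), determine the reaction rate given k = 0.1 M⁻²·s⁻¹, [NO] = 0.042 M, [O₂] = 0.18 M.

3.175e-05 M/s

Step 1: The rate law is rate = k[NO]^2[O₂]^1, overall order = 2+1 = 3
Step 2: Substitute values: rate = 0.1 × (0.042)^2 × (0.18)^1
Step 3: rate = 0.1 × 0.001764 × 0.18 = 3.1752e-05 M/s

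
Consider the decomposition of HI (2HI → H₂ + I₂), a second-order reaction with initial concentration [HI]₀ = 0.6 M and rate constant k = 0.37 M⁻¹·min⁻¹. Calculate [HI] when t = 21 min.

0.106 M

Step 1: For a second-order reaction: 1/[HI] = 1/[HI]₀ + kt
Step 2: 1/[HI] = 1/0.6 + 0.37 × 21
Step 3: 1/[HI] = 1.667 + 7.77 = 9.437
Step 4: [HI] = 1/9.437 = 0.106 M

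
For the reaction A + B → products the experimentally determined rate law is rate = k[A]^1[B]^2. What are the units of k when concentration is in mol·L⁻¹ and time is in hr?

(mol·L⁻¹)⁻²·hr⁻¹

Step 1: Overall order = 1 + 2 = 3.
Step 2: rate has units mol·L⁻¹·hr⁻¹; [A]^1[B]^2 has units (mol·L⁻¹)^3.
Step 3: k = rate/([A]^1[B]^2), so units of k = (mol·L⁻¹)^(1-3)·hr⁻¹ = (mol·L⁻¹)⁻²·hr⁻¹.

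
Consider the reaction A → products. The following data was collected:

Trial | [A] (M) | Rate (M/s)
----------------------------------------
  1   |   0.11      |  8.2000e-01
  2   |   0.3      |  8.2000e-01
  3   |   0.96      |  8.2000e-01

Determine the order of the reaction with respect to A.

zeroth order (0)

Step 1: Compare trials - when concentration changes, rate stays constant.
Step 2: rate₂/rate₁ = 8.2000e-01/8.2000e-01 = 1
Step 3: [A]₂/[A]₁ = 0.3/0.11 = 2.727
Step 4: Since rate ratio ≈ (conc ratio)^0, the reaction is zeroth order.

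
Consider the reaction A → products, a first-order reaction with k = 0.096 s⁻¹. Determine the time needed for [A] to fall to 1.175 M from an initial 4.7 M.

14.44 s

Step 1: For first-order: t = ln([A]₀/[A])/k
Step 2: t = ln(4.7/1.175)/0.096
Step 3: t = ln(4)/0.096
Step 4: t = 1.386/0.096 = 14.44 s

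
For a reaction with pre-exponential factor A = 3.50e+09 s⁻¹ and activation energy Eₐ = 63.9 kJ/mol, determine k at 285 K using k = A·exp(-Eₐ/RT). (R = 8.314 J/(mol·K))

6.79e-03 s⁻¹

Step 1: Use the Arrhenius equation: k = A × exp(-Eₐ/RT)
Step 2: Convert Eₐ to J/mol: 63.9 kJ/mol = 63900 J/mol
Step 3: Calculate the exponent: -Eₐ/(RT) = -63900/(8.314 × 285) = -26.96783
Step 4: k = 3.50e+09 × exp(-26.96783)
Step 5: k = 3.50e+09 × 1.94098e-12 = 6.7934e-03 s⁻¹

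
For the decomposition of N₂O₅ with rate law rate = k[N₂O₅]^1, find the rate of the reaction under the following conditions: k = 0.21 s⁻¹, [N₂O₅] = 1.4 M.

0.294 M/s

Step 1: Identify the rate law: rate = k[N₂O₅]^1
Step 2: Substitute values: rate = 0.21 × (1.4)^1
Step 3: Calculate: rate = 0.21 × 1.4 = 0.294 M/s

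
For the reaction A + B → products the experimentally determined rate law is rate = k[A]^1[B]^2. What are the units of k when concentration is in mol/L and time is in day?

(mol/L)⁻²·day⁻¹

Step 1: Overall order = 1 + 2 = 3.
Step 2: rate has units mol/L·day⁻¹; [A]^1[B]^2 has units (mol/L)^3.
Step 3: k = rate/([A]^1[B]^2), so units of k = (mol/L)^(1-3)·day⁻¹ = (mol/L)⁻²·day⁻¹.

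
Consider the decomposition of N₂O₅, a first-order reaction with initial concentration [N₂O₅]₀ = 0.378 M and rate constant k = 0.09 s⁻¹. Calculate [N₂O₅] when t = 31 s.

0.02322 M

Step 1: For a first-order reaction: [N₂O₅] = [N₂O₅]₀ × e^(-kt)
Step 2: [N₂O₅] = 0.378 × e^(-0.09 × 31)
Step 3: [N₂O₅] = 0.378 × e^(-2.79)
Step 4: [N₂O₅] = 0.378 × 0.0614212 = 0.02322 M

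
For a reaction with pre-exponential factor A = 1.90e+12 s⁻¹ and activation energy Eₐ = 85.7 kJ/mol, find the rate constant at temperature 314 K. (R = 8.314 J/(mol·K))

1.05e-02 s⁻¹

Step 1: Use the Arrhenius equation: k = A × exp(-Eₐ/RT)
Step 2: Convert Eₐ to J/mol: 85.7 kJ/mol = 85700 J/mol
Step 3: Calculate the exponent: -Eₐ/(RT) = -85700/(8.314 × 314) = -32.82775
Step 4: k = 1.90e+12 × exp(-32.82775)
Step 5: k = 1.90e+12 × 5.53464e-15 = 1.0516e-02 s⁻¹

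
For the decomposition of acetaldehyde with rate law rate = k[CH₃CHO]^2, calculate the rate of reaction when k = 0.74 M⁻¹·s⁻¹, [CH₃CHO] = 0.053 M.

0.002079 M/s

Step 1: Identify the rate law: rate = k[CH₃CHO]^2
Step 2: Substitute values: rate = 0.74 × (0.053)^2
Step 3: Calculate: rate = 0.74 × 0.002809 = 0.00207866 M/s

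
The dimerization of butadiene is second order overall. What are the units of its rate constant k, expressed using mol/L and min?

(mol/L)⁻¹·min⁻¹

Step 1: For overall order n, rate = k × (concentration)^n.
Step 2: Rate has units mol/L·min⁻¹; concentration term has units (mol/L)^2.
Step 3: k = rate / (concentration)^n, so units of k = (mol/L)^(1-2)·min⁻¹ = (mol/L)⁻¹·min⁻¹.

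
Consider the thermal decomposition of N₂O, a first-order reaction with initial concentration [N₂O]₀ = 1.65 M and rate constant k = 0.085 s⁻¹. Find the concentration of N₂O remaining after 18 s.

0.3573 M

Step 1: For a first-order reaction: [N₂O] = [N₂O]₀ × e^(-kt)
Step 2: [N₂O] = 1.65 × e^(-0.085 × 18)
Step 3: [N₂O] = 1.65 × e^(-1.53)
Step 4: [N₂O] = 1.65 × 0.216536 = 0.3573 M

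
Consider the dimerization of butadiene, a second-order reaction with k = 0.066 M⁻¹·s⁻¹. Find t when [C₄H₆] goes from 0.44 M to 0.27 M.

21.68 s

Step 1: For second-order: t = (1/[C₄H₆] - 1/[C₄H₆]₀)/k
Step 2: t = (1/0.27 - 1/0.44)/0.066
Step 3: t = (3.704 - 2.273)/0.066
Step 4: t = 1.431/0.066 = 21.68 s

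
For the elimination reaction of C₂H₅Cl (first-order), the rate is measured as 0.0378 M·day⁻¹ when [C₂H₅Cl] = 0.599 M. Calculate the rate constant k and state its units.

0.06311 day⁻¹

Step 1: rate = k[C₂H₅Cl]^1, so k = rate / [C₂H₅Cl]^1.
Step 2: k = 0.0378 / (0.599)^1 = 0.0378 / 0.599.
Step 3: k = 0.06311 day⁻¹.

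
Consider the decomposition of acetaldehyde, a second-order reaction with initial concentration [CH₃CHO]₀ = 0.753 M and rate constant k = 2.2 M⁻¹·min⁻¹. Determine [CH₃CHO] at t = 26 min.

0.01709 M

Step 1: For a second-order reaction: 1/[CH₃CHO] = 1/[CH₃CHO]₀ + kt
Step 2: 1/[CH₃CHO] = 1/0.753 + 2.2 × 26
Step 3: 1/[CH₃CHO] = 1.328 + 57.2 = 58.53
Step 4: [CH₃CHO] = 1/58.53 = 0.01709 M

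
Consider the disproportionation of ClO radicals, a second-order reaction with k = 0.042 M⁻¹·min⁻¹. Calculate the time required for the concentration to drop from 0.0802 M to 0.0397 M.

302.9 min

Step 1: For second-order: t = (1/[ClO] - 1/[ClO]₀)/k
Step 2: t = (1/0.0397 - 1/0.0802)/0.042
Step 3: t = (25.19 - 12.47)/0.042
Step 4: t = 12.72/0.042 = 302.9 min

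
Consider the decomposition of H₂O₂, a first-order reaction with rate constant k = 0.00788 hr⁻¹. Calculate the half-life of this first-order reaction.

87.96 hr

Step 1: For a first-order reaction, t₁/₂ = ln(2)/k
Step 2: t₁/₂ = ln(2)/0.00788
Step 3: t₁/₂ = 0.6931/0.00788 = 87.96 hr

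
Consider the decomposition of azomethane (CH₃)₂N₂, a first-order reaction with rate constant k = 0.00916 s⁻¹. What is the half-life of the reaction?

75.67 s

Step 1: For a first-order reaction, t₁/₂ = ln(2)/k
Step 2: t₁/₂ = ln(2)/0.00916
Step 3: t₁/₂ = 0.6931/0.00916 = 75.67 s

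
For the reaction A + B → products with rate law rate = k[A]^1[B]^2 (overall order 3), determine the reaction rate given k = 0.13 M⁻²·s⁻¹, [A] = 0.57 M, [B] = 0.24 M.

0.004268 M/s

Step 1: The rate law is rate = k[A]^1[B]^2, overall order = 1+2 = 3
Step 2: Substitute values: rate = 0.13 × (0.57)^1 × (0.24)^2
Step 3: rate = 0.13 × 0.57 × 0.0576 = 0.00426816 M/s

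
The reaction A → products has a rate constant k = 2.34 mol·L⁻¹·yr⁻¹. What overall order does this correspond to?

zeroth order (0)

Step 1: The units of k for an nth-order reaction are (concentration)^(1-n)·(time)⁻¹.
Step 2: Here k has units mol·L⁻¹·yr⁻¹, so the concentration exponent is 1.
Step 3: 1 - n = 1 ⇒ n = 0. The reaction is zeroth order.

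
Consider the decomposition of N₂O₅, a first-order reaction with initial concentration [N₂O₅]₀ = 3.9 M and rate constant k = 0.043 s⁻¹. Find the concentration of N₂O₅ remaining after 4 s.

3.284 M

Step 1: For a first-order reaction: [N₂O₅] = [N₂O₅]₀ × e^(-kt)
Step 2: [N₂O₅] = 3.9 × e^(-0.043 × 4)
Step 3: [N₂O₅] = 3.9 × e^(-0.172)
Step 4: [N₂O₅] = 3.9 × 0.841979 = 3.284 M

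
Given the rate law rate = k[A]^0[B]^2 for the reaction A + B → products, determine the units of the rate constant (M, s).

M⁻¹·s⁻¹

Step 1: Overall order = 0 + 2 = 2.
Step 2: rate has units M·s⁻¹; [A]^0[B]^2 has units M^2.
Step 3: k = rate/([A]^0[B]^2), so units of k = M^(1-2)·s⁻¹ = M⁻¹·s⁻¹.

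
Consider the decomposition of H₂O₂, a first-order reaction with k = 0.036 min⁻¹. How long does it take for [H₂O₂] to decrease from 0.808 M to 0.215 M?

36.78 min

Step 1: For first-order: t = ln([H₂O₂]₀/[H₂O₂])/k
Step 2: t = ln(0.808/0.215)/0.036
Step 3: t = ln(3.758)/0.036
Step 4: t = 1.324/0.036 = 36.78 min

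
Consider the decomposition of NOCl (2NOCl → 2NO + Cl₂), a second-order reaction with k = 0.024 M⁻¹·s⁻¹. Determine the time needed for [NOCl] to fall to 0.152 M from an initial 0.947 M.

230.1 s

Step 1: For second-order: t = (1/[NOCl] - 1/[NOCl]₀)/k
Step 2: t = (1/0.152 - 1/0.947)/0.024
Step 3: t = (6.579 - 1.056)/0.024
Step 4: t = 5.523/0.024 = 230.1 s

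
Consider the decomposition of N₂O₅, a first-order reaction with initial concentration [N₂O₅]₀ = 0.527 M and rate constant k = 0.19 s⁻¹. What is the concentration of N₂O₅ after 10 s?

0.07882 M

Step 1: For a first-order reaction: [N₂O₅] = [N₂O₅]₀ × e^(-kt)
Step 2: [N₂O₅] = 0.527 × e^(-0.19 × 10)
Step 3: [N₂O₅] = 0.527 × e^(-1.9)
Step 4: [N₂O₅] = 0.527 × 0.149569 = 0.07882 M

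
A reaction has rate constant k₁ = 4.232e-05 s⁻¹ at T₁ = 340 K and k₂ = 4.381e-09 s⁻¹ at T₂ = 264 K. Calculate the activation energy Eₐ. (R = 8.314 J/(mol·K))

90.1 kJ/mol

Step 1: Use the two-temperature Arrhenius form: ln(k₂/k₁) = -Eₐ/R × (1/T₂ - 1/T₁)
Step 2: ln(k₂/k₁) = ln(4.381e-09/4.232e-05) = ln(0.000103521) = -9.17574
Step 3: 1/T₂ - 1/T₁ = 1/264 - 1/340 = 8.467023e-04 K⁻¹
Step 4: Eₐ = -R × ln(k₂/k₁) / (1/T₂ - 1/T₁) = -8.314 × -9.17574 / 8.467023e-04
Step 5: Eₐ = 9.0099e+04 J/mol = 90.1 kJ/mol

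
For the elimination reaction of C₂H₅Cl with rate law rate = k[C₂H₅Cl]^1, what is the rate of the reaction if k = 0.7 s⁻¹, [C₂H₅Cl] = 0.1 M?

0.07 M/s

Step 1: Identify the rate law: rate = k[C₂H₅Cl]^1
Step 2: Substitute values: rate = 0.7 × (0.1)^1
Step 3: Calculate: rate = 0.7 × 0.1 = 0.07 M/s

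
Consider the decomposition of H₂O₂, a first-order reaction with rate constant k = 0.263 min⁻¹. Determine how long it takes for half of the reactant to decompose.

2.636 min

Step 1: For a first-order reaction, t₁/₂ = ln(2)/k
Step 2: t₁/₂ = ln(2)/0.263
Step 3: t₁/₂ = 0.6931/0.263 = 2.636 min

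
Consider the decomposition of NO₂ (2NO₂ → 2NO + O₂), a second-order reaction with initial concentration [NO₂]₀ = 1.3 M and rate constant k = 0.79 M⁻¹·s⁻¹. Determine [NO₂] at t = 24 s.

0.05069 M

Step 1: For a second-order reaction: 1/[NO₂] = 1/[NO₂]₀ + kt
Step 2: 1/[NO₂] = 1/1.3 + 0.79 × 24
Step 3: 1/[NO₂] = 0.7692 + 18.96 = 19.73
Step 4: [NO₂] = 1/19.73 = 0.05069 M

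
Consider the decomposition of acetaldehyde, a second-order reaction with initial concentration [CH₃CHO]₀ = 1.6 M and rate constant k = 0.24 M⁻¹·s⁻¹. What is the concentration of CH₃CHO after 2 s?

0.905 M

Step 1: For a second-order reaction: 1/[CH₃CHO] = 1/[CH₃CHO]₀ + kt
Step 2: 1/[CH₃CHO] = 1/1.6 + 0.24 × 2
Step 3: 1/[CH₃CHO] = 0.625 + 0.48 = 1.105
Step 4: [CH₃CHO] = 1/1.105 = 0.905 M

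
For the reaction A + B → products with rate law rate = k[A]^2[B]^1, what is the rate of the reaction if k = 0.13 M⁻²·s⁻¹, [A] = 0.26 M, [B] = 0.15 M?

0.001318 M/s

Step 1: The rate law is rate = k[A]^2[B]^1
Step 2: Substitute: rate = 0.13 × (0.26)^2 × (0.15)^1
Step 3: rate = 0.13 × 0.0676 × 0.15 = 0.0013182 M/s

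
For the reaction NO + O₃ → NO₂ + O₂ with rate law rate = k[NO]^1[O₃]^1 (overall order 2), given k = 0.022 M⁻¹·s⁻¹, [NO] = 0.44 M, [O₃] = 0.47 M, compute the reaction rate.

0.00455 M/s

Step 1: The rate law is rate = k[NO]^1[O₃]^1, overall order = 1+1 = 2
Step 2: Substitute values: rate = 0.022 × (0.44)^1 × (0.47)^1
Step 3: rate = 0.022 × 0.44 × 0.47 = 0.0045496 M/s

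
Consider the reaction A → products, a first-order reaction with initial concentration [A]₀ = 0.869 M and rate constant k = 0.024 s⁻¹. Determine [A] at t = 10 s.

0.6836 M

Step 1: For a first-order reaction: [A] = [A]₀ × e^(-kt)
Step 2: [A] = 0.869 × e^(-0.024 × 10)
Step 3: [A] = 0.869 × e^(-0.24)
Step 4: [A] = 0.869 × 0.786628 = 0.6836 M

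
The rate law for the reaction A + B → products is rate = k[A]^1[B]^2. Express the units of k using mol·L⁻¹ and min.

(mol·L⁻¹)⁻²·min⁻¹

Step 1: Overall order = 1 + 2 = 3.
Step 2: rate has units mol·L⁻¹·min⁻¹; [A]^1[B]^2 has units (mol·L⁻¹)^3.
Step 3: k = rate/([A]^1[B]^2), so units of k = (mol·L⁻¹)^(1-3)·min⁻¹ = (mol·L⁻¹)⁻²·min⁻¹.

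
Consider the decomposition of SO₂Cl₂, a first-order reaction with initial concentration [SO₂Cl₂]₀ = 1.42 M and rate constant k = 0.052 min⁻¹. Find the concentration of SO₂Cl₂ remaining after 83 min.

0.01896 M

Step 1: For a first-order reaction: [SO₂Cl₂] = [SO₂Cl₂]₀ × e^(-kt)
Step 2: [SO₂Cl₂] = 1.42 × e^(-0.052 × 83)
Step 3: [SO₂Cl₂] = 1.42 × e^(-4.316)
Step 4: [SO₂Cl₂] = 1.42 × 0.0133532 = 0.01896 M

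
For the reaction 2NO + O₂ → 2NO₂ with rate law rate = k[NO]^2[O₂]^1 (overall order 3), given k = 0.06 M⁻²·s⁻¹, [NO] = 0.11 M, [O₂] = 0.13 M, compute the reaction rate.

9.438e-05 M/s

Step 1: The rate law is rate = k[NO]^2[O₂]^1, overall order = 2+1 = 3
Step 2: Substitute values: rate = 0.06 × (0.11)^2 × (0.13)^1
Step 3: rate = 0.06 × 0.0121 × 0.13 = 9.438e-05 M/s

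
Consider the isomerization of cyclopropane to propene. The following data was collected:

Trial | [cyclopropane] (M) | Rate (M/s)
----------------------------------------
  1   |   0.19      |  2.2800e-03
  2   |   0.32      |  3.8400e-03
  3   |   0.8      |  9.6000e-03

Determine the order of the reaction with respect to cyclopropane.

first order (1)

Step 1: Compare trials to find order n where rate₂/rate₁ = ([cyclopropane]₂/[cyclopropane]₁)^n
Step 2: rate₂/rate₁ = 3.8400e-03/2.2800e-03 = 1.684
Step 3: [cyclopropane]₂/[cyclopropane]₁ = 0.32/0.19 = 1.684
Step 4: n = ln(1.684)/ln(1.684) = 1.00 ≈ 1
Step 5: The reaction is first order in cyclopropane.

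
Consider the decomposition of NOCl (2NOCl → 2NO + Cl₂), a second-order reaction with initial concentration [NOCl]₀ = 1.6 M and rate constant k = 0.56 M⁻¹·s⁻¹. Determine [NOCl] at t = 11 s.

0.1474 M

Step 1: For a second-order reaction: 1/[NOCl] = 1/[NOCl]₀ + kt
Step 2: 1/[NOCl] = 1/1.6 + 0.56 × 11
Step 3: 1/[NOCl] = 0.625 + 6.16 = 6.785
Step 4: [NOCl] = 1/6.785 = 0.1474 M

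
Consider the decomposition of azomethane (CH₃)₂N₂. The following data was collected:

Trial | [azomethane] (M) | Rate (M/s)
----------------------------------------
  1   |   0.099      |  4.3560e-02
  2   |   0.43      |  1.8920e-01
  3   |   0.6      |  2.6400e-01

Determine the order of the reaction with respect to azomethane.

first order (1)

Step 1: Compare trials to find order n where rate₂/rate₁ = ([azomethane]₂/[azomethane]₁)^n
Step 2: rate₂/rate₁ = 1.8920e-01/4.3560e-02 = 4.343
Step 3: [azomethane]₂/[azomethane]₁ = 0.43/0.099 = 4.343
Step 4: n = ln(4.343)/ln(4.343) = 1.00 ≈ 1
Step 5: The reaction is first order in azomethane.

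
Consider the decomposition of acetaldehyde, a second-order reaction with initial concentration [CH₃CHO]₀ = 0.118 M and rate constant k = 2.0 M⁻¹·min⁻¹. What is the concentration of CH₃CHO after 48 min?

0.009572 M

Step 1: For a second-order reaction: 1/[CH₃CHO] = 1/[CH₃CHO]₀ + kt
Step 2: 1/[CH₃CHO] = 1/0.118 + 2.0 × 48
Step 3: 1/[CH₃CHO] = 8.475 + 96 = 104.5
Step 4: [CH₃CHO] = 1/104.5 = 0.009572 M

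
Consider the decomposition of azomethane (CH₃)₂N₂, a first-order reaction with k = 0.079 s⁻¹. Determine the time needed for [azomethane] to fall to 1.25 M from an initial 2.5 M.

8.774 s

Step 1: For first-order: t = ln([azomethane]₀/[azomethane])/k
Step 2: t = ln(2.5/1.25)/0.079
Step 3: t = ln(2)/0.079
Step 4: t = 0.6931/0.079 = 8.774 s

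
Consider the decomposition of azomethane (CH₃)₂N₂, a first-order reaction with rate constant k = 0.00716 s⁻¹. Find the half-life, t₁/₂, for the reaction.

96.81 s

Step 1: For a first-order reaction, t₁/₂ = ln(2)/k
Step 2: t₁/₂ = ln(2)/0.00716
Step 3: t₁/₂ = 0.6931/0.00716 = 96.81 s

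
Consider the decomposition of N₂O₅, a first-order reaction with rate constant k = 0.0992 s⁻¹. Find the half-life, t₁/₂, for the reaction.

6.987 s

Step 1: For a first-order reaction, t₁/₂ = ln(2)/k
Step 2: t₁/₂ = ln(2)/0.0992
Step 3: t₁/₂ = 0.6931/0.0992 = 6.987 s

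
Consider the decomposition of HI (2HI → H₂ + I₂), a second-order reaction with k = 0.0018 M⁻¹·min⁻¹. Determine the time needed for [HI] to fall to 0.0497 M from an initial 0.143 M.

7293 min

Step 1: For second-order: t = (1/[HI] - 1/[HI]₀)/k
Step 2: t = (1/0.0497 - 1/0.143)/0.0018
Step 3: t = (20.12 - 6.993)/0.0018
Step 4: t = 13.13/0.0018 = 7293 min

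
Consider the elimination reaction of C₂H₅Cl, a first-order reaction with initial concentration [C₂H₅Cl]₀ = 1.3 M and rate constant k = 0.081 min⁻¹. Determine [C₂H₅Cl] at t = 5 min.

0.8671 M

Step 1: For a first-order reaction: [C₂H₅Cl] = [C₂H₅Cl]₀ × e^(-kt)
Step 2: [C₂H₅Cl] = 1.3 × e^(-0.081 × 5)
Step 3: [C₂H₅Cl] = 1.3 × e^(-0.405)
Step 4: [C₂H₅Cl] = 1.3 × 0.666977 = 0.8671 M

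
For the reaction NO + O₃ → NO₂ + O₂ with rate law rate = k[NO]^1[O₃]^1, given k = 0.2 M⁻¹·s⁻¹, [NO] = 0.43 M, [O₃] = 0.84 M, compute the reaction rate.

0.07224 M/s

Step 1: The rate law is rate = k[NO]^1[O₃]^1
Step 2: Substitute: rate = 0.2 × (0.43)^1 × (0.84)^1
Step 3: rate = 0.2 × 0.43 × 0.84 = 0.07224 M/s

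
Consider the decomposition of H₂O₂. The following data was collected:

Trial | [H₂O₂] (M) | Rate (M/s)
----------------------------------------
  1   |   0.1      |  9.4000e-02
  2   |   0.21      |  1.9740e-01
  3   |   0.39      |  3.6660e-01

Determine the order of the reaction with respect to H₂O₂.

first order (1)

Step 1: Compare trials to find order n where rate₂/rate₁ = ([H₂O₂]₂/[H₂O₂]₁)^n
Step 2: rate₂/rate₁ = 1.9740e-01/9.4000e-02 = 2.1
Step 3: [H₂O₂]₂/[H₂O₂]₁ = 0.21/0.1 = 2.1
Step 4: n = ln(2.1)/ln(2.1) = 1.00 ≈ 1
Step 5: The reaction is first order in H₂O₂.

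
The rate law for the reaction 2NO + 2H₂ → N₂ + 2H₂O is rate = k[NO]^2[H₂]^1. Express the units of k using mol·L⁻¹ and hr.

(mol·L⁻¹)⁻²·hr⁻¹

Step 1: Overall order = 2 + 1 = 3.
Step 2: rate has units mol·L⁻¹·hr⁻¹; [NO]^2[H₂]^1 has units (mol·L⁻¹)^3.
Step 3: k = rate/([NO]^2[H₂]^1), so units of k = (mol·L⁻¹)^(1-3)·hr⁻¹ = (mol·L⁻¹)⁻²·hr⁻¹.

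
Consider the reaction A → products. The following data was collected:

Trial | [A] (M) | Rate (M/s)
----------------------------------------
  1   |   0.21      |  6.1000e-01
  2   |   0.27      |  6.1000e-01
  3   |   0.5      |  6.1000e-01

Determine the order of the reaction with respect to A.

zeroth order (0)

Step 1: Compare trials - when concentration changes, rate stays constant.
Step 2: rate₂/rate₁ = 6.1000e-01/6.1000e-01 = 1
Step 3: [A]₂/[A]₁ = 0.27/0.21 = 1.286
Step 4: Since rate ratio ≈ (conc ratio)^0, the reaction is zeroth order.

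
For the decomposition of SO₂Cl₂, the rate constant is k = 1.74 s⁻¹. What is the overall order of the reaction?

first order (1)

Step 1: The units of k for an nth-order reaction are (concentration)^(1-n)·(time)⁻¹.
Step 2: Here k has units s⁻¹, so the concentration exponent is 0.
Step 3: 1 - n = 0 ⇒ n = 1. The reaction is first order.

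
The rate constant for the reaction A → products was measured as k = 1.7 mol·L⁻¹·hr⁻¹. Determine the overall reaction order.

zeroth order (0)

Step 1: The units of k for an nth-order reaction are (concentration)^(1-n)·(time)⁻¹.
Step 2: Here k has units mol·L⁻¹·hr⁻¹, so the concentration exponent is 1.
Step 3: 1 - n = 1 ⇒ n = 0. The reaction is zeroth order.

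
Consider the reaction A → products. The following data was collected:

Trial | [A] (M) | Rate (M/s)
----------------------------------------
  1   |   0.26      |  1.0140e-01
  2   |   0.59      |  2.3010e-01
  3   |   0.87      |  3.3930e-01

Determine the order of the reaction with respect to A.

first order (1)

Step 1: Compare trials to find order n where rate₂/rate₁ = ([A]₂/[A]₁)^n
Step 2: rate₂/rate₁ = 2.3010e-01/1.0140e-01 = 2.269
Step 3: [A]₂/[A]₁ = 0.59/0.26 = 2.269
Step 4: n = ln(2.269)/ln(2.269) = 1.00 ≈ 1
Step 5: The reaction is first order in A.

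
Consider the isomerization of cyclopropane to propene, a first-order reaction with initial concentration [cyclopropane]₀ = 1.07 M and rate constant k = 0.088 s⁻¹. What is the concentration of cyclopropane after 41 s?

0.029 M

Step 1: For a first-order reaction: [cyclopropane] = [cyclopropane]₀ × e^(-kt)
Step 2: [cyclopropane] = 1.07 × e^(-0.088 × 41)
Step 3: [cyclopropane] = 1.07 × e^(-3.608)
Step 4: [cyclopropane] = 1.07 × 0.027106 = 0.029 M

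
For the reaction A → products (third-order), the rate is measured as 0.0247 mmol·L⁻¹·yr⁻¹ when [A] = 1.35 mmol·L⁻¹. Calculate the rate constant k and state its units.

0.01004 (mmol·L⁻¹)⁻²·yr⁻¹

Step 1: rate = k[A]^3, so k = rate / [A]^3.
Step 2: k = 0.0247 / (1.35)^3 = 0.0247 / 2.46.
Step 3: k = 0.01004 (mmol·L⁻¹)⁻²·yr⁻¹.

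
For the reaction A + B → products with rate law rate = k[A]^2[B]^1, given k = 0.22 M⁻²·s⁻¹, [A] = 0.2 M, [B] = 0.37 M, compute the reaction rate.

0.003256 M/s

Step 1: The rate law is rate = k[A]^2[B]^1
Step 2: Substitute: rate = 0.22 × (0.2)^2 × (0.37)^1
Step 3: rate = 0.22 × 0.04 × 0.37 = 0.003256 M/s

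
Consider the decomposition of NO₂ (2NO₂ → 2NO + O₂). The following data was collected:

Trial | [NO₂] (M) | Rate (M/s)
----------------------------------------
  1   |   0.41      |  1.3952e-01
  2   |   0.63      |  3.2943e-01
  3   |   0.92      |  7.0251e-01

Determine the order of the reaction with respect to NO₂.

second order (2)

Step 1: Compare trials to find order n where rate₂/rate₁ = ([NO₂]₂/[NO₂]₁)^n
Step 2: rate₂/rate₁ = 3.2943e-01/1.3952e-01 = 2.361
Step 3: [NO₂]₂/[NO₂]₁ = 0.63/0.41 = 1.537
Step 4: n = ln(2.361)/ln(1.537) = 2.00 ≈ 2
Step 5: The reaction is second order in NO₂.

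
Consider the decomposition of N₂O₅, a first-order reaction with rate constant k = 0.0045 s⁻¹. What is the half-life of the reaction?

154 s

Step 1: For a first-order reaction, t₁/₂ = ln(2)/k
Step 2: t₁/₂ = ln(2)/0.0045
Step 3: t₁/₂ = 0.6931/0.0045 = 154 s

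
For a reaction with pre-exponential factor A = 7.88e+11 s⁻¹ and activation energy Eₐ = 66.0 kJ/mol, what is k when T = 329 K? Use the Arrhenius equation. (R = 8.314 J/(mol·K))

2.61e+01 s⁻¹

Step 1: Use the Arrhenius equation: k = A × exp(-Eₐ/RT)
Step 2: Convert Eₐ to J/mol: 66.0 kJ/mol = 66000 J/mol
Step 3: Calculate the exponent: -Eₐ/(RT) = -66000/(8.314 × 329) = -24.12893
Step 4: k = 7.88e+11 × exp(-24.12893)
Step 5: k = 7.88e+11 × 3.31848e-11 = 2.6150e+01 s⁻¹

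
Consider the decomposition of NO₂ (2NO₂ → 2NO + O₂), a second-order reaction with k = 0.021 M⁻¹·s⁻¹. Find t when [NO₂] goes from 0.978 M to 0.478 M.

50.93 s

Step 1: For second-order: t = (1/[NO₂] - 1/[NO₂]₀)/k
Step 2: t = (1/0.478 - 1/0.978)/0.021
Step 3: t = (2.092 - 1.022)/0.021
Step 4: t = 1.07/0.021 = 50.93 s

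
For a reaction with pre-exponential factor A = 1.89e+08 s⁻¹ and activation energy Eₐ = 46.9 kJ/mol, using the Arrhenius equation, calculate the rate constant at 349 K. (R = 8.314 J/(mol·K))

1.81e+01 s⁻¹

Step 1: Use the Arrhenius equation: k = A × exp(-Eₐ/RT)
Step 2: Convert Eₐ to J/mol: 46.9 kJ/mol = 46900 J/mol
Step 3: Calculate the exponent: -Eₐ/(RT) = -46900/(8.314 × 349) = -16.16357
Step 4: k = 1.89e+08 × exp(-16.16357)
Step 5: k = 1.89e+08 × 9.55544e-08 = 1.8060e+01 s⁻¹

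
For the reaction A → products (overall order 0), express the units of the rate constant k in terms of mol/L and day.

mol/L·day⁻¹

Step 1: For overall order n, rate = k × (concentration)^n.
Step 2: Rate has units mol/L·day⁻¹; concentration term has units (mol/L)^0.
Step 3: k = rate / (concentration)^n, so units of k = (mol/L)^(1-0)·day⁻¹ = mol/L·day⁻¹.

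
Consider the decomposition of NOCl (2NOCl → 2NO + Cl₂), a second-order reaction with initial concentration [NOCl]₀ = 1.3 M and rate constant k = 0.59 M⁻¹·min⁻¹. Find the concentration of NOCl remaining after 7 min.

0.2041 M

Step 1: For a second-order reaction: 1/[NOCl] = 1/[NOCl]₀ + kt
Step 2: 1/[NOCl] = 1/1.3 + 0.59 × 7
Step 3: 1/[NOCl] = 0.7692 + 4.13 = 4.899
Step 4: [NOCl] = 1/4.899 = 0.2041 M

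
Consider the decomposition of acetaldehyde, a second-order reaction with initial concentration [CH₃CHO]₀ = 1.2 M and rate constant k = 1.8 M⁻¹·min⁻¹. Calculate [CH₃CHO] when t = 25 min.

0.02182 M

Step 1: For a second-order reaction: 1/[CH₃CHO] = 1/[CH₃CHO]₀ + kt
Step 2: 1/[CH₃CHO] = 1/1.2 + 1.8 × 25
Step 3: 1/[CH₃CHO] = 0.8333 + 45 = 45.83
Step 4: [CH₃CHO] = 1/45.83 = 0.02182 M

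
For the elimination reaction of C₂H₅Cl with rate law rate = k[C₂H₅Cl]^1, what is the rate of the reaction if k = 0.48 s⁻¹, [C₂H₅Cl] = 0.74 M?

0.3552 M/s

Step 1: Identify the rate law: rate = k[C₂H₅Cl]^1
Step 2: Substitute values: rate = 0.48 × (0.74)^1
Step 3: Calculate: rate = 0.48 × 0.74 = 0.3552 M/s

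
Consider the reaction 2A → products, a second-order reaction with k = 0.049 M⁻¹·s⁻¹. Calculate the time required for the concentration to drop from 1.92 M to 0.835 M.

13.81 s

Step 1: For second-order: t = (1/[A] - 1/[A]₀)/k
Step 2: t = (1/0.835 - 1/1.92)/0.049
Step 3: t = (1.198 - 0.5208)/0.049
Step 4: t = 0.6768/0.049 = 13.81 s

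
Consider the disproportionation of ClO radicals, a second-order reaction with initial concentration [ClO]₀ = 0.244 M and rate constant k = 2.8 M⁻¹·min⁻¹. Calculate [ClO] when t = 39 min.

0.008826 M

Step 1: For a second-order reaction: 1/[ClO] = 1/[ClO]₀ + kt
Step 2: 1/[ClO] = 1/0.244 + 2.8 × 39
Step 3: 1/[ClO] = 4.098 + 109.2 = 113.3
Step 4: [ClO] = 1/113.3 = 0.008826 M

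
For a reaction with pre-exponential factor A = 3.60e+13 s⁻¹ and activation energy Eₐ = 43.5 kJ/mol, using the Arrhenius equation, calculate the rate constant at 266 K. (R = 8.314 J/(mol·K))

1.03e+05 s⁻¹

Step 1: Use the Arrhenius equation: k = A × exp(-Eₐ/RT)
Step 2: Convert Eₐ to J/mol: 43.5 kJ/mol = 43500 J/mol
Step 3: Calculate the exponent: -Eₐ/(RT) = -43500/(8.314 × 266) = -19.66969
Step 4: k = 3.60e+13 × exp(-19.66969)
Step 5: k = 3.60e+13 × 2.86789e-09 = 1.0324e+05 s⁻¹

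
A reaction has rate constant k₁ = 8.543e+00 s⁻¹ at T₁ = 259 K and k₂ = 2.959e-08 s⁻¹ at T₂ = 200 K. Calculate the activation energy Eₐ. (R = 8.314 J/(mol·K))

142.2 kJ/mol

Step 1: Use the two-temperature Arrhenius form: ln(k₂/k₁) = -Eₐ/R × (1/T₂ - 1/T₁)
Step 2: ln(k₂/k₁) = ln(2.959e-08/8.543e+00) = ln(3.46365e-09) = -19.4809
Step 3: 1/T₂ - 1/T₁ = 1/200 - 1/259 = 1.138996e-03 K⁻¹
Step 4: Eₐ = -R × ln(k₂/k₁) / (1/T₂ - 1/T₁) = -8.314 × -19.4809 / 1.138996e-03
Step 5: Eₐ = 1.4220e+05 J/mol = 142.2 kJ/mol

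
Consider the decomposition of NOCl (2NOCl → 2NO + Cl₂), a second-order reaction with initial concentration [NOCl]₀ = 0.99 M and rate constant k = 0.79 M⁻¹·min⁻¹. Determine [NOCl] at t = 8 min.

0.1364 M

Step 1: For a second-order reaction: 1/[NOCl] = 1/[NOCl]₀ + kt
Step 2: 1/[NOCl] = 1/0.99 + 0.79 × 8
Step 3: 1/[NOCl] = 1.01 + 6.32 = 7.33
Step 4: [NOCl] = 1/7.33 = 0.1364 M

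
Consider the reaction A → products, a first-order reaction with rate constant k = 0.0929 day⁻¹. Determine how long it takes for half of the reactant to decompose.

7.461 day

Step 1: For a first-order reaction, t₁/₂ = ln(2)/k
Step 2: t₁/₂ = ln(2)/0.0929
Step 3: t₁/₂ = 0.6931/0.0929 = 7.461 day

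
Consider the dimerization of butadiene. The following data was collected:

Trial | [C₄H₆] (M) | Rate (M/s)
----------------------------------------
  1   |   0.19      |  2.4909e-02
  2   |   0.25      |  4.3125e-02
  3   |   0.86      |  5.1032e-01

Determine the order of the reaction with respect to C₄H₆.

second order (2)

Step 1: Compare trials to find order n where rate₂/rate₁ = ([C₄H₆]₂/[C₄H₆]₁)^n
Step 2: rate₂/rate₁ = 4.3125e-02/2.4909e-02 = 1.731
Step 3: [C₄H₆]₂/[C₄H₆]₁ = 0.25/0.19 = 1.316
Step 4: n = ln(1.731)/ln(1.316) = 2.00 ≈ 2
Step 5: The reaction is second order in C₄H₆.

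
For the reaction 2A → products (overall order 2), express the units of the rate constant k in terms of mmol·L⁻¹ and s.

(mmol·L⁻¹)⁻¹·s⁻¹

Step 1: For overall order n, rate = k × (concentration)^n.
Step 2: Rate has units mmol·L⁻¹·s⁻¹; concentration term has units (mmol·L⁻¹)^2.
Step 3: k = rate / (concentration)^n, so units of k = (mmol·L⁻¹)^(1-2)·s⁻¹ = (mmol·L⁻¹)⁻¹·s⁻¹.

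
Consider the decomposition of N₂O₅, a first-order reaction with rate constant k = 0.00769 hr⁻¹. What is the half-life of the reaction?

90.14 hr

Step 1: For a first-order reaction, t₁/₂ = ln(2)/k
Step 2: t₁/₂ = ln(2)/0.00769
Step 3: t₁/₂ = 0.6931/0.00769 = 90.14 hr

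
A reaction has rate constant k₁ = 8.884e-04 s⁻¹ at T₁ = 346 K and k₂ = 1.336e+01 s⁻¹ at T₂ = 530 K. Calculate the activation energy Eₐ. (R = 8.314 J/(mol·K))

79.7 kJ/mol

Step 1: Use the two-temperature Arrhenius form: ln(k₂/k₁) = -Eₐ/R × (1/T₂ - 1/T₁)
Step 2: ln(k₂/k₁) = ln(1.336e+01/8.884e-04) = ln(15038.3) = 9.61835
Step 3: 1/T₂ - 1/T₁ = 1/530 - 1/346 = -1.003381e-03 K⁻¹
Step 4: Eₐ = -R × ln(k₂/k₁) / (1/T₂ - 1/T₁) = -8.314 × 9.61835 / -1.003381e-03
Step 5: Eₐ = 7.9698e+04 J/mol = 79.7 kJ/mol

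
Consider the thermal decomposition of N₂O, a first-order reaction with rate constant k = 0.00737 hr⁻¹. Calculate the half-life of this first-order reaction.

94.05 hr

Step 1: For a first-order reaction, t₁/₂ = ln(2)/k
Step 2: t₁/₂ = ln(2)/0.00737
Step 3: t₁/₂ = 0.6931/0.00737 = 94.05 hr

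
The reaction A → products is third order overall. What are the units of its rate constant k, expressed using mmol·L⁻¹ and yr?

(mmol·L⁻¹)⁻²·yr⁻¹

Step 1: For overall order n, rate = k × (concentration)^n.
Step 2: Rate has units mmol·L⁻¹·yr⁻¹; concentration term has units (mmol·L⁻¹)^3.
Step 3: k = rate / (concentration)^n, so units of k = (mmol·L⁻¹)^(1-3)·yr⁻¹ = (mmol·L⁻¹)⁻²·yr⁻¹.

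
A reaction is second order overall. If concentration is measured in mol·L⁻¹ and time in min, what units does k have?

(mol·L⁻¹)⁻¹·min⁻¹

Step 1: For overall order n, rate = k × (concentration)^n.
Step 2: Rate has units mol·L⁻¹·min⁻¹; concentration term has units (mol·L⁻¹)^2.
Step 3: k = rate / (concentration)^n, so units of k = (mol·L⁻¹)^(1-2)·min⁻¹ = (mol·L⁻¹)⁻¹·min⁻¹.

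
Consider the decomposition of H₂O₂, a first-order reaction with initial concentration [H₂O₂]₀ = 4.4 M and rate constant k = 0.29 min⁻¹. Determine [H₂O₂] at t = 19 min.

0.0178 M

Step 1: For a first-order reaction: [H₂O₂] = [H₂O₂]₀ × e^(-kt)
Step 2: [H₂O₂] = 4.4 × e^(-0.29 × 19)
Step 3: [H₂O₂] = 4.4 × e^(-5.51)
Step 4: [H₂O₂] = 4.4 × 0.00404611 = 0.0178 M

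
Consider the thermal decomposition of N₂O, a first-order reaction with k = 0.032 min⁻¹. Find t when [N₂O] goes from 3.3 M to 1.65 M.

21.66 min

Step 1: For first-order: t = ln([N₂O]₀/[N₂O])/k
Step 2: t = ln(3.3/1.65)/0.032
Step 3: t = ln(2)/0.032
Step 4: t = 0.6931/0.032 = 21.66 min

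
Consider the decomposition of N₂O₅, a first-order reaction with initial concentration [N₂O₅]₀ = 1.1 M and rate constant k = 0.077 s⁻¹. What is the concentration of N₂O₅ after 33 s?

0.08667 M

Step 1: For a first-order reaction: [N₂O₅] = [N₂O₅]₀ × e^(-kt)
Step 2: [N₂O₅] = 1.1 × e^(-0.077 × 33)
Step 3: [N₂O₅] = 1.1 × e^(-2.541)
Step 4: [N₂O₅] = 1.1 × 0.0787876 = 0.08667 M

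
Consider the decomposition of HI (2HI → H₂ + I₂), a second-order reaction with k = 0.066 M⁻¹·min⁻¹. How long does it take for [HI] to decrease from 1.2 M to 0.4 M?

25.25 min

Step 1: For second-order: t = (1/[HI] - 1/[HI]₀)/k
Step 2: t = (1/0.4 - 1/1.2)/0.066
Step 3: t = (2.5 - 0.8333)/0.066
Step 4: t = 1.667/0.066 = 25.25 min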